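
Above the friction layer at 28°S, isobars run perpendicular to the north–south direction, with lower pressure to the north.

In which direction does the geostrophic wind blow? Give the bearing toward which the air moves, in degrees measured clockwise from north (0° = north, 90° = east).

The pressure-gradient force points toward the north (bearing 000°).
Geostrophic balance: in the Southern Hemisphere the Coriolis force deflects motion to the left, so the geostrophic wind blows 90° to the left of the pressure-gradient force (low pressure on the right).
Rotating 000° by 90° counterclockwise gives 270° — the wind blows toward the west.

270°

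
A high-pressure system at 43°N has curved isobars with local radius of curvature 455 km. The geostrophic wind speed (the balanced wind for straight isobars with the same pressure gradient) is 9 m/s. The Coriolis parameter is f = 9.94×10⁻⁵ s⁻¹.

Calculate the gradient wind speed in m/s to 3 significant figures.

Around a high, pressure-gradient force acts outward with centrifugal, so Coriolis balances both:
fV = (1/ρ)|∂P/∂n| + V²/R  →  V² − fR·V + fR·V_g = 0
With fR = 9.94×10⁻⁵ × 455×10³ m = 45.2 m/s:
V = [fR − √((fR)² − 4 fR V_g)]/2 = [45.2 − √(45.2² − 4×45.2×9)]/2 = 12.4 m/s
Supergeostrophic (V > V_g = 9 m/s), as expected around a high.

12.4 m/s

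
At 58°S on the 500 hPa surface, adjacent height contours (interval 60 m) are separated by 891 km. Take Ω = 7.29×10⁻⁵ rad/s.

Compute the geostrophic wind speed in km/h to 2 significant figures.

Coriolis parameter at 58°S:
f = 2Ω sin φ = 2 × 7.29×10⁻⁵ × sin 58° = 1.24×10⁻⁴ s⁻¹
Height gradient: |∂Z/∂n| = 60 m / 891000 m = 6.73×10⁻⁵
On a pressure surface, geostrophic balance gives V_g = (g/f)|∂Z/∂n|:
V_g = 9.81 × 6.73×10⁻⁵ / 1.24×10⁻⁴ = 5.34 m/s
Converting: 5.34 m/s × 3.6 = 19 km/h

19 km/h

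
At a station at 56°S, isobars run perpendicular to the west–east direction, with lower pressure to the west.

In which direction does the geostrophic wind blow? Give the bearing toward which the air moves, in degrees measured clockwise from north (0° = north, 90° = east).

The pressure-gradient force points toward the west (bearing 270°).
Geostrophic balance: in the Southern Hemisphere the Coriolis force deflects motion to the left, so the geostrophic wind blows 90° to the left of the pressure-gradient force (low pressure on the right).
Rotating 270° by 90° counterclockwise gives 180° — the wind blows toward the south.

180°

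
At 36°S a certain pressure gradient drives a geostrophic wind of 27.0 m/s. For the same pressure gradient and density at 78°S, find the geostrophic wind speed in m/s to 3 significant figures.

16.2 m/s

With the same pressure gradient and density, V_g ∝ 1/f ∝ 1/sin φ.
V₂ = V₁ · sin φ₁ / sin φ₂ = 27.0 × sin 36° / sin 78°
V₂ = 27.0 × 0.5878/0.9781 = 16.2 m/s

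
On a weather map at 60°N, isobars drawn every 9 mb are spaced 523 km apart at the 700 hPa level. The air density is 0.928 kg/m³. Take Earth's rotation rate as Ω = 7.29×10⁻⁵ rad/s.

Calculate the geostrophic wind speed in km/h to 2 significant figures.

53 km/h

Coriolis parameter at 60°N:
f = 2Ω sin φ = 2 × 7.29×10⁻⁵ × sin 60° = 1.26×10⁻⁴ s⁻¹
Pressure gradient: |∂P/∂n| = 900 Pa / 523000 m = 1.72×10⁻³ Pa/m
Geostrophic balance (pressure-gradient force = Coriolis force):
V_g = (1/(fρ)) |∂P/∂n| = 1.72×10⁻³ / (1.26×10⁻⁴ × 0.928) = 14.7 m/s
Converting: 14.7 m/s × 3.6 = 53 km/h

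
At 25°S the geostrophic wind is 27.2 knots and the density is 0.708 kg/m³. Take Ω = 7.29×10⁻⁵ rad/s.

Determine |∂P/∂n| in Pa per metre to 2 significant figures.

6.1×10⁻⁴ Pa/m

Coriolis parameter at 25°S:
f = 2Ω sin φ = 2 × 7.29×10⁻⁵ × sin 25° = 6.16×10⁻⁵ s⁻¹
Wind speed in SI: 27.2 knots = 14.0 m/s
Geostrophic balance rearranged: |∂P/∂n| = f ρ V_g
|∂P/∂n| = 6.16×10⁻⁵ × 0.708 × 14.0 = 6.10×10⁻⁴ Pa/m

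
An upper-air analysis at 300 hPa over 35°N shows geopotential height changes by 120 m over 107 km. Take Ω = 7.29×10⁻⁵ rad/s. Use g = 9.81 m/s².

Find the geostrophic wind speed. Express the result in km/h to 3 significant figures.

474 km/h

Coriolis parameter at 35°N:
f = 2Ω sin φ = 2 × 7.29×10⁻⁵ × sin 35° = 8.36×10⁻⁵ s⁻¹
Height gradient: |∂Z/∂n| = 120 m / 107000 m = 1.12×10⁻³
On a pressure surface, geostrophic balance gives V_g = (g/f)|∂Z/∂n|:
V_g = 9.81 × 1.12×10⁻³ / 8.36×10⁻⁵ = 132 m/s
Converting: 132 m/s × 3.6 = 474 km/h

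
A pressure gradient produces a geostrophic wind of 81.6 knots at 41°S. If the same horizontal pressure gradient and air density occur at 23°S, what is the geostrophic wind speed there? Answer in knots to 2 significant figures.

With the same pressure gradient and density, V_g ∝ 1/f ∝ 1/sin φ.
V₂ = V₁ · sin φ₁ / sin φ₂ = 81.6 × sin 41° / sin 23°
V₂ = 81.6 × 0.6561/0.3907 = 140 knots

140 knots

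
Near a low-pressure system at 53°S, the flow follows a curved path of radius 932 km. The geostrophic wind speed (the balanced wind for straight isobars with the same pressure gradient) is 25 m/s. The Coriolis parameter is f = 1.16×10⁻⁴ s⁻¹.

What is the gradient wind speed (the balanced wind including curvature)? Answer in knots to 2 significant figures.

41 knots

Around a low, centrifugal force acts outward with Coriolis, so pressure-gradient force balances both:
(1/ρ)|∂P/∂n| = fV + V²/R  →  V² + fR·V − fR·V_g = 0
With fR = 1.16×10⁻⁴ × 932×10³ m = 108 m/s:
V = [−fR + √((fR)² + 4 fR V_g)]/2 = [−108 + √(108² + 4×108×25)]/2 = 20.9 m/s
Subgeostrophic (V < V_g = 25 m/s), as expected around a low.
Converting: 20.9 m/s × 1.944 = 41 knots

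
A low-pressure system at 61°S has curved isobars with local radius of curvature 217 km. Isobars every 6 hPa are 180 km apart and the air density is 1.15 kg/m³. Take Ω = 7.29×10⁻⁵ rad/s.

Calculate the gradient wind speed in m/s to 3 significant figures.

Coriolis parameter at 61°S:
f = 2Ω sin φ = 2 × 7.29×10⁻⁵ × sin 61° = 1.28×10⁻⁴ s⁻¹
Pressure gradient: |∂P/∂n| = 600 Pa / 180000 m = 3.33×10⁻³ Pa/m
Geostrophic speed: V_g = |∂P/∂n|/(fρ) = 3.33×10⁻³/(1.28×10⁻⁴ × 1.15) = 22.7 m/s
Around a low, centrifugal force acts outward with Coriolis, so pressure-gradient force balances both:
(1/ρ)|∂P/∂n| = fV + V²/R  →  V² + fR·V − fR·V_g = 0
With fR = 1.28×10⁻⁴ × 217×10³ m = 27.7 m/s:
V = [−fR + √((fR)² + 4 fR V_g)]/2 = [−27.7 + √(27.7² + 4×27.7×22.7)]/2 = 14.8 m/s
Subgeostrophic (V < V_g = 22.7 m/s), as expected around a low.

14.8 m/s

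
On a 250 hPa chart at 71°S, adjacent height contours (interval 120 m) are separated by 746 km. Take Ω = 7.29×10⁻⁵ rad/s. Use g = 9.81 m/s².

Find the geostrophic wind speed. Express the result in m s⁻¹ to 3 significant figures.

Coriolis parameter at 71°S:
f = 2Ω sin φ = 2 × 7.29×10⁻⁵ × sin 71° = 1.38×10⁻⁴ s⁻¹
Height gradient: |∂Z/∂n| = 120 m / 746000 m = 1.61×10⁻⁴
On a pressure surface, geostrophic balance gives V_g = (g/f)|∂Z/∂n|:
V_g = 9.81 × 1.61×10⁻⁴ / 1.38×10⁻⁴ = 11.4 m/s

11.4 m s⁻¹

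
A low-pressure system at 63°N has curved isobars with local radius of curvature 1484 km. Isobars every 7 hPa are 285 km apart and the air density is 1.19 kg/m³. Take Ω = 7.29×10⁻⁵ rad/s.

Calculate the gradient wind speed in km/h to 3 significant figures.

53.1 km/h

Coriolis parameter at 63°N:
f = 2Ω sin φ = 2 × 7.29×10⁻⁵ × sin 63° = 1.30×10⁻⁴ s⁻¹
Pressure gradient: |∂P/∂n| = 700 Pa / 285000 m = 2.46×10⁻³ Pa/m
Geostrophic speed: V_g = |∂P/∂n|/(fρ) = 2.46×10⁻³/(1.30×10⁻⁴ × 1.19) = 15.9 m/s
Around a low, centrifugal force acts outward with Coriolis, so pressure-gradient force balances both:
(1/ρ)|∂P/∂n| = fV + V²/R  →  V² + fR·V − fR·V_g = 0
With fR = 1.30×10⁻⁴ × 1484×10³ m = 193 m/s:
V = [−fR + √((fR)² + 4 fR V_g)]/2 = [−193 + √(193² + 4×193×15.9)]/2 = 14.8 m/s
Subgeostrophic (V < V_g = 15.9 m/s), as expected around a low.
Converting: 14.8 m/s × 3.6 = 53.1 km/h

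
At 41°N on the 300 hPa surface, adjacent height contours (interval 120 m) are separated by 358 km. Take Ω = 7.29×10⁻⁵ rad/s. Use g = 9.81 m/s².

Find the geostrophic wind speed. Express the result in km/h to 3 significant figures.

124 km/h

Coriolis parameter at 41°N:
f = 2Ω sin φ = 2 × 7.29×10⁻⁵ × sin 41° = 9.57×10⁻⁵ s⁻¹
Height gradient: |∂Z/∂n| = 120 m / 358000 m = 3.35×10⁻⁴
On a pressure surface, geostrophic balance gives V_g = (g/f)|∂Z/∂n|:
V_g = 9.81 × 3.35×10⁻⁴ / 9.57×10⁻⁵ = 34.4 m/s
Converting: 34.4 m/s × 3.6 = 124 km/h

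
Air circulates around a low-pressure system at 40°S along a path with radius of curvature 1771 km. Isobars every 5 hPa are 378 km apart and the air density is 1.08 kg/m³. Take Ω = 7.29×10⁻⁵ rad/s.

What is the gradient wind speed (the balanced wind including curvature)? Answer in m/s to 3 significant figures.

Coriolis parameter at 40°S:
f = 2Ω sin φ = 2 × 7.29×10⁻⁵ × sin 40° = 9.37×10⁻⁵ s⁻¹
Pressure gradient: |∂P/∂n| = 500 Pa / 378000 m = 1.32×10⁻³ Pa/m
Geostrophic speed: V_g = |∂P/∂n|/(fρ) = 1.32×10⁻³/(9.37×10⁻⁵ × 1.08) = 13.1 m/s
Around a low, centrifugal force acts outward with Coriolis, so pressure-gradient force balances both:
(1/ρ)|∂P/∂n| = fV + V²/R  →  V² + fR·V − fR·V_g = 0
With fR = 9.37×10⁻⁵ × 1771×10³ m = 166 m/s:
V = [−fR + √((fR)² + 4 fR V_g)]/2 = [−166 + √(166² + 4×166×13.1)]/2 = 12.2 m/s
Subgeostrophic (V < V_g = 13.1 m/s), as expected around a low.

12.2 m/s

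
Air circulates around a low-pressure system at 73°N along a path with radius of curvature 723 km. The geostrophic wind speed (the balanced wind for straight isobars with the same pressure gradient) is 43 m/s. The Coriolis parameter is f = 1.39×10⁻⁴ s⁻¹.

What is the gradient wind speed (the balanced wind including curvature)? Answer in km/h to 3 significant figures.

117 km/h

Around a low, centrifugal force acts outward with Coriolis, so pressure-gradient force balances both:
(1/ρ)|∂P/∂n| = fV + V²/R  →  V² + fR·V − fR·V_g = 0
With fR = 1.39×10⁻⁴ × 723×10³ m = 100 m/s:
V = [−fR + √((fR)² + 4 fR V_g)]/2 = [−100 + √(100² + 4×100×43)]/2 = 32.5 m/s
Subgeostrophic (V < V_g = 43 m/s), as expected around a low.
Converting: 32.5 m/s × 3.6 = 117 km/h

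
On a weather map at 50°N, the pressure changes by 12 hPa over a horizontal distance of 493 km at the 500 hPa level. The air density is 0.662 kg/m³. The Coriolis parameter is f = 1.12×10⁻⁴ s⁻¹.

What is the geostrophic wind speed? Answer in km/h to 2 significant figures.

120 km/h

Pressure gradient: |∂P/∂n| = 1200 Pa / 493000 m = 2.43×10⁻³ Pa/m
Geostrophic balance (pressure-gradient force = Coriolis force):
V_g = (1/(fρ)) |∂P/∂n| = 2.43×10⁻³ / (1.12×10⁻⁴ × 0.662) = 32.8 m/s
Converting: 32.8 m/s × 3.6 = 120 km/h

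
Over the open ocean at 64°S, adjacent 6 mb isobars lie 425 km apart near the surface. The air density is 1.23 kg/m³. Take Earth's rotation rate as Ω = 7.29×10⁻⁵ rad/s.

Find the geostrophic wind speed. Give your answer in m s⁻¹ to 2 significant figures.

Coriolis parameter at 64°S:
f = 2Ω sin φ = 2 × 7.29×10⁻⁵ × sin 64° = 1.31×10⁻⁴ s⁻¹
Pressure gradient: |∂P/∂n| = 600 Pa / 425000 m = 1.41×10⁻³ Pa/m
Geostrophic balance (pressure-gradient force = Coriolis force):
V_g = (1/(fρ)) |∂P/∂n| = 1.41×10⁻³ / (1.31×10⁻⁴ × 1.23) = 8.76 m/s

8.8 m s⁻¹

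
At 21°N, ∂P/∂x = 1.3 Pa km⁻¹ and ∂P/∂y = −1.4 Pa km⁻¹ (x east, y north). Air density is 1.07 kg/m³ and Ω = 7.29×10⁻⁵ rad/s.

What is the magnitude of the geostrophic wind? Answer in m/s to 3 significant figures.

Coriolis parameter at 21°N:
f = 2Ω sin φ = 2 × 7.29×10⁻⁵ × sin 21° = 5.23×10⁻⁵ s⁻¹
Component geostrophic relations (x east, y north):
u_g = −(1/(fρ)) ∂P/∂y,  v_g = (1/(fρ)) ∂P/∂x
u_g = −(−1.4×10⁻³)/(5.23×10⁻⁵ × 1.07) = 25.0 m/s;  v_g = (1.3×10⁻³)/(5.23×10⁻⁵ × 1.07) = 23.3 m/s
|V_g| = √(u_g² + v_g²) = 34.2 m/s

34.2 m/s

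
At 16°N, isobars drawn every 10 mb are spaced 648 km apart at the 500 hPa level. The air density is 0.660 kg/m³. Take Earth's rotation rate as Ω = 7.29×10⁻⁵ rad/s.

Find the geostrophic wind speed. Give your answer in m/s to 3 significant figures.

58.2 m/s

Coriolis parameter at 16°N:
f = 2Ω sin φ = 2 × 7.29×10⁻⁵ × sin 16° = 4.02×10⁻⁵ s⁻¹
Pressure gradient: |∂P/∂n| = 1000 Pa / 648000 m = 1.54×10⁻³ Pa/m
Geostrophic balance (pressure-gradient force = Coriolis force):
V_g = (1/(fρ)) |∂P/∂n| = 1.54×10⁻³ / (4.02×10⁻⁵ × 0.660) = 58.2 m/s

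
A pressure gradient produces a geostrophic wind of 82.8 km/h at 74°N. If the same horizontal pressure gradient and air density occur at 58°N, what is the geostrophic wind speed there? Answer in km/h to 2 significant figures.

94 km/h

With the same pressure gradient and density, V_g ∝ 1/f ∝ 1/sin φ.
V₂ = V₁ · sin φ₁ / sin φ₂ = 82.8 × sin 74° / sin 58°
V₂ = 82.8 × 0.9613/0.8480 = 94 km/h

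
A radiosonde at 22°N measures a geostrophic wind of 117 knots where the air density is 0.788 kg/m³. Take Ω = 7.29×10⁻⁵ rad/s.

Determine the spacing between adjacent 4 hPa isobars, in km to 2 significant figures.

Coriolis parameter at 22°N:
f = 2Ω sin φ = 2 × 7.29×10⁻⁵ × sin 22° = 5.46×10⁻⁵ s⁻¹
Wind speed in SI: 117 knots = 60.2 m/s
Geostrophic balance rearranged: |∂P/∂n| = f ρ V_g
|∂P/∂n| = 5.46×10⁻⁵ × 0.788 × 60.2 = 2.59×10⁻³ Pa/m
Isobar spacing: Δn = ΔP/|∂P/∂n| = 400 Pa / 2.59×10⁻³ Pa/m = 154411 m ≈ 150 km

150 km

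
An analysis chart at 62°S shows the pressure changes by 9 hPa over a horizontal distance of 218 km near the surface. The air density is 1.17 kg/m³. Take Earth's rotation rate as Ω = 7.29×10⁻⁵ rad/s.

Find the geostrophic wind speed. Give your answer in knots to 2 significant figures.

Coriolis parameter at 62°S:
f = 2Ω sin φ = 2 × 7.29×10⁻⁵ × sin 62° = 1.29×10⁻⁴ s⁻¹
Pressure gradient: |∂P/∂n| = 900 Pa / 218000 m = 4.13×10⁻³ Pa/m
Geostrophic balance (pressure-gradient force = Coriolis force):
V_g = (1/(fρ)) |∂P/∂n| = 4.13×10⁻³ / (1.29×10⁻⁴ × 1.17) = 27.4 m/s
Converting: 27.4 m/s × 1.944 = 53 knots

53 knots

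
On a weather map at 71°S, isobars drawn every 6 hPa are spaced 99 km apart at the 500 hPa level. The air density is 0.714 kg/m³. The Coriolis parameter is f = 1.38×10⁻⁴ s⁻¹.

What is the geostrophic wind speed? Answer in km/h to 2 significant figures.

Pressure gradient: |∂P/∂n| = 600 Pa / 99000 m = 6.06×10⁻³ Pa/m
Geostrophic balance (pressure-gradient force = Coriolis force):
V_g = (1/(fρ)) |∂P/∂n| = 6.06×10⁻³ / (1.38×10⁻⁴ × 0.714) = 61.5 m/s
Converting: 61.5 m/s × 3.6 = 220 km/h

220 km/h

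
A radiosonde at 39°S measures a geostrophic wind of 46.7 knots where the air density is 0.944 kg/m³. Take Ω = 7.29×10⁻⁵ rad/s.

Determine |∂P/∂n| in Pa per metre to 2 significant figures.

2.1×10⁻³ Pa/m

Coriolis parameter at 39°S:
f = 2Ω sin φ = 2 × 7.29×10⁻⁵ × sin 39° = 9.18×10⁻⁵ s⁻¹
Wind speed in SI: 46.7 knots = 24.0 m/s
Geostrophic balance rearranged: |∂P/∂n| = f ρ V_g
|∂P/∂n| = 9.18×10⁻⁵ × 0.944 × 24.0 = 2.08×10⁻³ Pa/m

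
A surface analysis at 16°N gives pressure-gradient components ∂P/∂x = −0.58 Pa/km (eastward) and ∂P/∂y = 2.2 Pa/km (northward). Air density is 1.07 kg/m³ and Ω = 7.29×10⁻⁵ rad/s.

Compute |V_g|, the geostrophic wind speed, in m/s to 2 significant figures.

53 m/s

Coriolis parameter at 16°N:
f = 2Ω sin φ = 2 × 7.29×10⁻⁵ × sin 16° = 4.02×10⁻⁵ s⁻¹
Component geostrophic relations (x east, y north):
u_g = −(1/(fρ)) ∂P/∂y,  v_g = (1/(fρ)) ∂P/∂x
u_g = −(2.2×10⁻³)/(4.02×10⁻⁵ × 1.07) = −51.2 m/s;  v_g = (−0.58×10⁻³)/(4.02×10⁻⁵ × 1.07) = −13.5 m/s
|V_g| = √(u_g² + v_g²) = 52.9 m/s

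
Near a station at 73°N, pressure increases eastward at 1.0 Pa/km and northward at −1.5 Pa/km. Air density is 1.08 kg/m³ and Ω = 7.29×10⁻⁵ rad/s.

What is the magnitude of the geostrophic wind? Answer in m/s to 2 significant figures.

12 m/s

Coriolis parameter at 73°N:
f = 2Ω sin φ = 2 × 7.29×10⁻⁵ × sin 73° = 1.39×10⁻⁴ s⁻¹
Component geostrophic relations (x east, y north):
u_g = −(1/(fρ)) ∂P/∂y,  v_g = (1/(fρ)) ∂P/∂x
u_g = −(−1.5×10⁻³)/(1.39×10⁻⁴ × 1.08) = 9.96 m/s;  v_g = (1.0×10⁻³)/(1.39×10⁻⁴ × 1.08) = 6.64 m/s
|V_g| = √(u_g² + v_g²) = 12.0 m/s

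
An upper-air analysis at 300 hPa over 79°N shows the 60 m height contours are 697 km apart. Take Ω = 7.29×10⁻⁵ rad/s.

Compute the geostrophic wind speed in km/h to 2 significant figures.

Coriolis parameter at 79°N:
f = 2Ω sin φ = 2 × 7.29×10⁻⁵ × sin 79° = 1.43×10⁻⁴ s⁻¹
Height gradient: |∂Z/∂n| = 60 m / 697000 m = 8.61×10⁻⁵
On a pressure surface, geostrophic balance gives V_g = (g/f)|∂Z/∂n|:
V_g = 9.81 × 8.61×10⁻⁵ / 1.43×10⁻⁴ = 5.90 m/s
Converting: 5.90 m/s × 3.6 = 21 km/h

21 km/h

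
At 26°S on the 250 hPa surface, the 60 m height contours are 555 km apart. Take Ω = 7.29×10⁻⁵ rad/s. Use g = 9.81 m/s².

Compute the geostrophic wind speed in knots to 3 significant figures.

Coriolis parameter at 26°S:
f = 2Ω sin φ = 2 × 7.29×10⁻⁵ × sin 26° = 6.39×10⁻⁵ s⁻¹
Height gradient: |∂Z/∂n| = 60 m / 555000 m = 1.08×10⁻⁴
On a pressure surface, geostrophic balance gives V_g = (g/f)|∂Z/∂n|:
V_g = 9.81 × 1.08×10⁻⁴ / 6.39×10⁻⁵ = 16.6 m/s
Converting: 16.6 m/s × 1.944 = 32.3 knots

32.3 knots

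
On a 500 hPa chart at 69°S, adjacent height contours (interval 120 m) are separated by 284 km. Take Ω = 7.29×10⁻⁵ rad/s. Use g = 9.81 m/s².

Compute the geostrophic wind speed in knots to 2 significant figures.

59 knots

Coriolis parameter at 69°S:
f = 2Ω sin φ = 2 × 7.29×10⁻⁵ × sin 69° = 1.36×10⁻⁴ s⁻¹
Height gradient: |∂Z/∂n| = 120 m / 284000 m = 4.23×10⁻⁴
On a pressure surface, geostrophic balance gives V_g = (g/f)|∂Z/∂n|:
V_g = 9.81 × 4.23×10⁻⁴ / 1.36×10⁻⁴ = 30.5 m/s
Converting: 30.5 m/s × 1.944 = 59 knots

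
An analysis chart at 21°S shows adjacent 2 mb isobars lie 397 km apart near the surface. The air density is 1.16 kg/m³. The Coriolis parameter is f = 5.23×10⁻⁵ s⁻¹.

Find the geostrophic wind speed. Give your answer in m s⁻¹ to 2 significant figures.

Pressure gradient: |∂P/∂n| = 200 Pa / 397000 m = 5.04×10⁻⁴ Pa/m
Geostrophic balance (pressure-gradient force = Coriolis force):
V_g = (1/(fρ)) |∂P/∂n| = 5.04×10⁻⁴ / (5.23×10⁻⁵ × 1.16) = 8.30 m/s

8.3 m s⁻¹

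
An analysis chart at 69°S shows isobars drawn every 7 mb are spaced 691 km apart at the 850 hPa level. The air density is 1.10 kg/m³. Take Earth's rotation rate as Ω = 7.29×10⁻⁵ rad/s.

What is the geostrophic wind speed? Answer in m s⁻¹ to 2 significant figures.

Coriolis parameter at 69°S:
f = 2Ω sin φ = 2 × 7.29×10⁻⁵ × sin 69° = 1.36×10⁻⁴ s⁻¹
Pressure gradient: |∂P/∂n| = 700 Pa / 691000 m = 1.01×10⁻³ Pa/m
Geostrophic balance (pressure-gradient force = Coriolis force):
V_g = (1/(fρ)) |∂P/∂n| = 1.01×10⁻³ / (1.36×10⁻⁴ × 1.10) = 6.77 m/s

6.8 m s⁻¹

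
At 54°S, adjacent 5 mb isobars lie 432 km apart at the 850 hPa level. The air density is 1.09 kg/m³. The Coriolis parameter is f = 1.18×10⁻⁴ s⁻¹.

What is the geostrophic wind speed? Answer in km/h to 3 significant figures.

Pressure gradient: |∂P/∂n| = 500 Pa / 432000 m = 1.16×10⁻³ Pa/m
Geostrophic balance (pressure-gradient force = Coriolis force):
V_g = (1/(fρ)) |∂P/∂n| = 1.16×10⁻³ / (1.18×10⁻⁴ × 1.09) = 9.00 m/s
Converting: 9.00 m/s × 3.6 = 32.4 km/h

32.4 km/h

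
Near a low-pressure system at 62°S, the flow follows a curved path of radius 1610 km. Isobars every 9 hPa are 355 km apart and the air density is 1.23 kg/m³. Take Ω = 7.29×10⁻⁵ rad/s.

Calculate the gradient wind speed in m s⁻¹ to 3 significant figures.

14.9 m s⁻¹

Coriolis parameter at 62°S:
f = 2Ω sin φ = 2 × 7.29×10⁻⁵ × sin 62° = 1.29×10⁻⁴ s⁻¹
Pressure gradient: |∂P/∂n| = 900 Pa / 355000 m = 2.54×10⁻³ Pa/m
Geostrophic speed: V_g = |∂P/∂n|/(fρ) = 2.54×10⁻³/(1.29×10⁻⁴ × 1.23) = 16.0 m/s
Around a low, centrifugal force acts outward with Coriolis, so pressure-gradient force balances both:
(1/ρ)|∂P/∂n| = fV + V²/R  →  V² + fR·V − fR·V_g = 0
With fR = 1.29×10⁻⁴ × 1610×10³ m = 207 m/s:
V = [−fR + √((fR)² + 4 fR V_g)]/2 = [−207 + √(207² + 4×207×16)]/2 = 14.9 m/s
Subgeostrophic (V < V_g = 16 m/s), as expected around a low.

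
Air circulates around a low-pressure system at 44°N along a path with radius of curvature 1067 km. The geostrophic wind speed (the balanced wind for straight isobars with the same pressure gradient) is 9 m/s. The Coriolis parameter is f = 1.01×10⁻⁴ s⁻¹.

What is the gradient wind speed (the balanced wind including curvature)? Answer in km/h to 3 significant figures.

Around a low, centrifugal force acts outward with Coriolis, so pressure-gradient force balances both:
(1/ρ)|∂P/∂n| = fV + V²/R  →  V² + fR·V − fR·V_g = 0
With fR = 1.01×10⁻⁴ × 1067×10³ m = 108 m/s:
V = [−fR + √((fR)² + 4 fR V_g)]/2 = [−108 + √(108² + 4×108×9)]/2 = 8.35 m/s
Subgeostrophic (V < V_g = 9 m/s), as expected around a low.
Converting: 8.35 m/s × 3.6 = 30.1 km/h

30.1 km/h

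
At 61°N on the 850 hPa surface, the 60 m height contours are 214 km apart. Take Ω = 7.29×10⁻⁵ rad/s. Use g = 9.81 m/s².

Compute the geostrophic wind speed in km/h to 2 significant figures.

Coriolis parameter at 61°N:
f = 2Ω sin φ = 2 × 7.29×10⁻⁵ × sin 61° = 1.28×10⁻⁴ s⁻¹
Height gradient: |∂Z/∂n| = 60 m / 214000 m = 2.80×10⁻⁴
On a pressure surface, geostrophic balance gives V_g = (g/f)|∂Z/∂n|:
V_g = 9.81 × 2.80×10⁻⁴ / 1.28×10⁻⁴ = 21.6 m/s
Converting: 21.6 m/s × 3.6 = 78 km/h

78 km/h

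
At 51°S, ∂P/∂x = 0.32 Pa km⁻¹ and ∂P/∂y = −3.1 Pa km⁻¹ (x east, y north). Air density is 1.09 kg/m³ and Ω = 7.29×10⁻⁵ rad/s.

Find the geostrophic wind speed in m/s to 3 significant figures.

Coriolis parameter at 51°S:
f = 2Ω sin φ = 2 × 7.29×10⁻⁵ × sin 51° = 1.13×10⁻⁴ s⁻¹
In the Southern Hemisphere f is negative: f = −1.13×10⁻⁴ s⁻¹.
Component geostrophic relations (x east, y north):
u_g = −(1/(fρ)) ∂P/∂y,  v_g = (1/(fρ)) ∂P/∂x
u_g = −(−3.1×10⁻³)/(−1.13×10⁻⁴ × 1.09) = −25.1 m/s;  v_g = (0.32×10⁻³)/(−1.13×10⁻⁴ × 1.09) = −2.59 m/s
|V_g| = √(u_g² + v_g²) = 25.2 m/s

25.2 m/s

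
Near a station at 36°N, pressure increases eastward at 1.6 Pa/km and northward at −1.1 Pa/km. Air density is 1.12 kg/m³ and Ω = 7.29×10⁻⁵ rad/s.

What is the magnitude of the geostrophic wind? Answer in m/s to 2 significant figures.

Coriolis parameter at 36°N:
f = 2Ω sin φ = 2 × 7.29×10⁻⁵ × sin 36° = 8.57×10⁻⁵ s⁻¹
Component geostrophic relations (x east, y north):
u_g = −(1/(fρ)) ∂P/∂y,  v_g = (1/(fρ)) ∂P/∂x
u_g = −(−1.1×10⁻³)/(8.57×10⁻⁵ × 1.12) = 11.5 m/s;  v_g = (1.6×10⁻³)/(8.57×10⁻⁵ × 1.12) = 16.7 m/s
|V_g| = √(u_g² + v_g²) = 20.2 m/s

20 m/s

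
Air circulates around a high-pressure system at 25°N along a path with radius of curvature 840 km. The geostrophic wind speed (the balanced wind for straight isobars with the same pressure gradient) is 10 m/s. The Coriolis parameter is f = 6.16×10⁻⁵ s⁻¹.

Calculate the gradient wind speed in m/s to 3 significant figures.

13.5 m/s

Around a high, pressure-gradient force acts outward with centrifugal, so Coriolis balances both:
fV = (1/ρ)|∂P/∂n| + V²/R  →  V² − fR·V + fR·V_g = 0
With fR = 6.16×10⁻⁵ × 840×10³ m = 51.7 m/s:
V = [fR − √((fR)² − 4 fR V_g)]/2 = [51.7 − √(51.7² − 4×51.7×10)]/2 = 13.5 m/s
Supergeostrophic (V > V_g = 10 m/s), as expected around a high.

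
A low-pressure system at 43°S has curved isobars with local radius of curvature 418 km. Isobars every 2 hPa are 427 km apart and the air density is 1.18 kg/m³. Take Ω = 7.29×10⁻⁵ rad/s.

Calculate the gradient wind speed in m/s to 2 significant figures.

Coriolis parameter at 43°S:
f = 2Ω sin φ = 2 × 7.29×10⁻⁵ × sin 43° = 9.94×10⁻⁵ s⁻¹
Pressure gradient: |∂P/∂n| = 200 Pa / 427000 m = 4.68×10⁻⁴ Pa/m
Geostrophic speed: V_g = |∂P/∂n|/(fρ) = 4.68×10⁻⁴/(9.94×10⁻⁵ × 1.18) = 3.99 m/s
Around a low, centrifugal force acts outward with Coriolis, so pressure-gradient force balances both:
(1/ρ)|∂P/∂n| = fV + V²/R  →  V² + fR·V − fR·V_g = 0
With fR = 9.94×10⁻⁵ × 418×10³ m = 41.6 m/s:
V = [−fR + √((fR)² + 4 fR V_g)]/2 = [−41.6 + √(41.6² + 4×41.6×3.99)]/2 = 3.67 m/s
Subgeostrophic (V < V_g = 3.99 m/s), as expected around a low.

3.7 m/s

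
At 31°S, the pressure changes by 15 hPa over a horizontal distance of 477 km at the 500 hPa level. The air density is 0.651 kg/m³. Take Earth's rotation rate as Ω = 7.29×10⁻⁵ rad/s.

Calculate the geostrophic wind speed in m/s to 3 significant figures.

64.3 m/s

Coriolis parameter at 31°S:
f = 2Ω sin φ = 2 × 7.29×10⁻⁵ × sin 31° = 7.51×10⁻⁵ s⁻¹
Pressure gradient: |∂P/∂n| = 1500 Pa / 477000 m = 3.14×10⁻³ Pa/m
Geostrophic balance (pressure-gradient force = Coriolis force):
V_g = (1/(fρ)) |∂P/∂n| = 3.14×10⁻³ / (7.51×10⁻⁵ × 0.651) = 64.3 m/s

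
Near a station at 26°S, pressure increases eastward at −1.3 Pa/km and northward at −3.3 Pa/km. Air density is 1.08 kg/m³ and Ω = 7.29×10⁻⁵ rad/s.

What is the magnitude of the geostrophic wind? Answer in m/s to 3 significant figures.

Coriolis parameter at 26°S:
f = 2Ω sin φ = 2 × 7.29×10⁻⁵ × sin 26° = 6.39×10⁻⁵ s⁻¹
In the Southern Hemisphere f is negative: f = −6.39×10⁻⁵ s⁻¹.
Component geostrophic relations (x east, y north):
u_g = −(1/(fρ)) ∂P/∂y,  v_g = (1/(fρ)) ∂P/∂x
u_g = −(−3.3×10⁻³)/(−6.39×10⁻⁵ × 1.08) = −47.8 m/s;  v_g = (−1.3×10⁻³)/(−6.39×10⁻⁵ × 1.08) = 18.8 m/s
|V_g| = √(u_g² + v_g²) = 51.4 m/s

51.4 m/s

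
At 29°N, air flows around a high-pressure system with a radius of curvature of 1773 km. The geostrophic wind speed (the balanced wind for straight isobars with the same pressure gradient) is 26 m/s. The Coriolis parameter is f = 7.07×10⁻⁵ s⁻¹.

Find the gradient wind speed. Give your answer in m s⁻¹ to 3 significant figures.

36.8 m s⁻¹

Around a high, pressure-gradient force acts outward with centrifugal, so Coriolis balances both:
fV = (1/ρ)|∂P/∂n| + V²/R  →  V² − fR·V + fR·V_g = 0
With fR = 7.07×10⁻⁵ × 1773×10³ m = 125 m/s:
V = [fR − √((fR)² − 4 fR V_g)]/2 = [125 − √(125² − 4×125×26)]/2 = 36.8 m/s
Supergeostrophic (V > V_g = 26 m/s), as expected around a high.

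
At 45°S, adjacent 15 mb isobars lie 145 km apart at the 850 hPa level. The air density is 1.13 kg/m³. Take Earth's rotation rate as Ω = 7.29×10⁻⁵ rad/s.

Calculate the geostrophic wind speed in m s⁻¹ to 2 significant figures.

89 m s⁻¹

Coriolis parameter at 45°S:
f = 2Ω sin φ = 2 × 7.29×10⁻⁵ × sin 45° = 1.03×10⁻⁴ s⁻¹
Pressure gradient: |∂P/∂n| = 1500 Pa / 145000 m = 1.03×10⁻² Pa/m
Geostrophic balance (pressure-gradient force = Coriolis force):
V_g = (1/(fρ)) |∂P/∂n| = 1.03×10⁻² / (1.03×10⁻⁴ × 1.13) = 88.8 m/s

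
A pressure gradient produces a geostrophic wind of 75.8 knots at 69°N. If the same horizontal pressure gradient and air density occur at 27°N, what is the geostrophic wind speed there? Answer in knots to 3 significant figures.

With the same pressure gradient and density, V_g ∝ 1/f ∝ 1/sin φ.
V₂ = V₁ · sin φ₁ / sin φ₂ = 75.8 × sin 69° / sin 27°
V₂ = 75.8 × 0.9336/0.4540 = 156 knots

156 knots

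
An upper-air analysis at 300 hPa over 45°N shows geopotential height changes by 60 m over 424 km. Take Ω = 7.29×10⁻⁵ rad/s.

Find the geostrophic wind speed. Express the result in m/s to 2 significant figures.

13 m/s

Coriolis parameter at 45°N:
f = 2Ω sin φ = 2 × 7.29×10⁻⁵ × sin 45° = 1.03×10⁻⁴ s⁻¹
Height gradient: |∂Z/∂n| = 60 m / 424000 m = 1.42×10⁻⁴
On a pressure surface, geostrophic balance gives V_g = (g/f)|∂Z/∂n|:
V_g = 9.81 × 1.42×10⁻⁴ / 1.03×10⁻⁴ = 13.5 m/s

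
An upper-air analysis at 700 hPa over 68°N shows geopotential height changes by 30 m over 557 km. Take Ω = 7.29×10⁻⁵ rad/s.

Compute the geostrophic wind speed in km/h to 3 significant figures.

Coriolis parameter at 68°N:
f = 2Ω sin φ = 2 × 7.29×10⁻⁵ × sin 68° = 1.35×10⁻⁴ s⁻¹
Height gradient: |∂Z/∂n| = 30 m / 557000 m = 5.39×10⁻⁵
On a pressure surface, geostrophic balance gives V_g = (g/f)|∂Z/∂n|:
V_g = 9.81 × 5.39×10⁻⁵ / 1.35×10⁻⁴ = 3.91 m/s
Converting: 3.91 m/s × 3.6 = 14.1 km/h

14.1 km/h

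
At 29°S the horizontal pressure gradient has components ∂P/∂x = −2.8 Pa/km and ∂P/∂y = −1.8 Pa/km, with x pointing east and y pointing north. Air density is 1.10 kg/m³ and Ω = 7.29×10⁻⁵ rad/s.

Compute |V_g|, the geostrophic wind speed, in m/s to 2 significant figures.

43 m/s

Coriolis parameter at 29°S:
f = 2Ω sin φ = 2 × 7.29×10⁻⁵ × sin 29° = 7.07×10⁻⁵ s⁻¹
In the Southern Hemisphere f is negative: f = −7.07×10⁻⁵ s⁻¹.
Component geostrophic relations (x east, y north):
u_g = −(1/(fρ)) ∂P/∂y,  v_g = (1/(fρ)) ∂P/∂x
u_g = −(−1.8×10⁻³)/(−7.07×10⁻⁵ × 1.10) = −23.2 m/s;  v_g = (−2.8×10⁻³)/(−7.07×10⁻⁵ × 1.10) = 36.0 m/s
|V_g| = √(u_g² + v_g²) = 42.8 m/s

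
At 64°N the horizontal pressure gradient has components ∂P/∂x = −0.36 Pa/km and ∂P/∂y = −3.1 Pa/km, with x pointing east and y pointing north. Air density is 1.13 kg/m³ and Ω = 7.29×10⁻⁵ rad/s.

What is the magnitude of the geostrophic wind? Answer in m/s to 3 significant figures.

Coriolis parameter at 64°N:
f = 2Ω sin φ = 2 × 7.29×10⁻⁵ × sin 64° = 1.31×10⁻⁴ s⁻¹
Component geostrophic relations (x east, y north):
u_g = −(1/(fρ)) ∂P/∂y,  v_g = (1/(fρ)) ∂P/∂x
u_g = −(−3.1×10⁻³)/(1.31×10⁻⁴ × 1.13) = 20.9 m/s;  v_g = (−0.36×10⁻³)/(1.31×10⁻⁴ × 1.13) = −2.43 m/s
|V_g| = √(u_g² + v_g²) = 21.1 m/s

21.1 m/s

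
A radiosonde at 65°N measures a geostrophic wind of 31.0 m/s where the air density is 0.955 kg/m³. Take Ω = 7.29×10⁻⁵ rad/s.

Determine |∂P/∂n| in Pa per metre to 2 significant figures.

3.9×10⁻³ Pa/m

Coriolis parameter at 65°N:
f = 2Ω sin φ = 2 × 7.29×10⁻⁵ × sin 65° = 1.32×10⁻⁴ s⁻¹
Geostrophic balance rearranged: |∂P/∂n| = f ρ V_g
|∂P/∂n| = 1.32×10⁻⁴ × 0.955 × 31.0 = 3.91×10⁻³ Pa/m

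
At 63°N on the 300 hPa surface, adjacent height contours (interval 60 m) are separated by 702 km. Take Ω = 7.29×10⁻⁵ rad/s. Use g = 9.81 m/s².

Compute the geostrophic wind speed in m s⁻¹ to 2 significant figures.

6.5 m s⁻¹

Coriolis parameter at 63°N:
f = 2Ω sin φ = 2 × 7.29×10⁻⁵ × sin 63° = 1.30×10⁻⁴ s⁻¹
Height gradient: |∂Z/∂n| = 60 m / 702000 m = 8.55×10⁻⁵
On a pressure surface, geostrophic balance gives V_g = (g/f)|∂Z/∂n|:
V_g = 9.81 × 8.55×10⁻⁵ / 1.30×10⁻⁴ = 6.45 m/s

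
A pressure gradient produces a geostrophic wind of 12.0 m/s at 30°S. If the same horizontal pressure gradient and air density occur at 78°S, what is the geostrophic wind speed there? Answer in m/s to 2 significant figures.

6.1 m/s

With the same pressure gradient and density, V_g ∝ 1/f ∝ 1/sin φ.
V₂ = V₁ · sin φ₁ / sin φ₂ = 12.0 × sin 30° / sin 78°
V₂ = 12.0 × 0.5000/0.9781 = 6.1 m/s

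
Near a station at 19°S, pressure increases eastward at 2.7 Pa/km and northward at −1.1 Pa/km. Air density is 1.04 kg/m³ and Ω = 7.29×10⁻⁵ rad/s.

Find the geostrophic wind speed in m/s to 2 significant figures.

59 m/s

Coriolis parameter at 19°S:
f = 2Ω sin φ = 2 × 7.29×10⁻⁵ × sin 19° = 4.75×10⁻⁵ s⁻¹
In the Southern Hemisphere f is negative: f = −4.75×10⁻⁵ s⁻¹.
Component geostrophic relations (x east, y north):
u_g = −(1/(fρ)) ∂P/∂y,  v_g = (1/(fρ)) ∂P/∂x
u_g = −(−1.1×10⁻³)/(−4.75×10⁻⁵ × 1.04) = −22.3 m/s;  v_g = (2.7×10⁻³)/(−4.75×10⁻⁵ × 1.04) = −54.7 m/s
|V_g| = √(u_g² + v_g²) = 59.1 m/s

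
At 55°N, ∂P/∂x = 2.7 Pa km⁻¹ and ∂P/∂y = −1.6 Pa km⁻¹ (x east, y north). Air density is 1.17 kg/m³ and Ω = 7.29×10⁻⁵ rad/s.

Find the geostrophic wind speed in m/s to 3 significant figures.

22.5 m/s

Coriolis parameter at 55°N:
f = 2Ω sin φ = 2 × 7.29×10⁻⁵ × sin 55° = 1.19×10⁻⁴ s⁻¹
Component geostrophic relations (x east, y north):
u_g = −(1/(fρ)) ∂P/∂y,  v_g = (1/(fρ)) ∂P/∂x
u_g = −(−1.6×10⁻³)/(1.19×10⁻⁴ × 1.17) = 11.5 m/s;  v_g = (2.7×10⁻³)/(1.19×10⁻⁴ × 1.17) = 19.3 m/s
|V_g| = √(u_g² + v_g²) = 22.5 m/s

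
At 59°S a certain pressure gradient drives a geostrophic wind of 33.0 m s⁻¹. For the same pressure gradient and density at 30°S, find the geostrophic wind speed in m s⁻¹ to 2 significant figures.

57 m s⁻¹

With the same pressure gradient and density, V_g ∝ 1/f ∝ 1/sin φ.
V₂ = V₁ · sin φ₁ / sin φ₂ = 33.0 × sin 59° / sin 30°
V₂ = 33.0 × 0.8572/0.5000 = 57 m s⁻¹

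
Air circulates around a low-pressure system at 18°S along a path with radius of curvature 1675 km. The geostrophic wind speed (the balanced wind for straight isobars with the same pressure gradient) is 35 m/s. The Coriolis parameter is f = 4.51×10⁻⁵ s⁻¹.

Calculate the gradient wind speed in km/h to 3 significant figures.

Around a low, centrifugal force acts outward with Coriolis, so pressure-gradient force balances both:
(1/ρ)|∂P/∂n| = fV + V²/R  →  V² + fR·V − fR·V_g = 0
With fR = 4.51×10⁻⁵ × 1675×10³ m = 75.5 m/s:
V = [−fR + √((fR)² + 4 fR V_g)]/2 = [−75.5 + √(75.5² + 4×75.5×35)]/2 = 26 m/s
Subgeostrophic (V < V_g = 35 m/s), as expected around a low.
Converting: 26 m/s × 3.6 = 93.7 km/h

93.7 km/h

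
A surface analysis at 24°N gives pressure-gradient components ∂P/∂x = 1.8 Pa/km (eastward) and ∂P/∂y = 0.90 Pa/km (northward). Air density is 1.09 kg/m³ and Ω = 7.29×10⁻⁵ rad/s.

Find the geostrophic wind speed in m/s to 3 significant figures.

Coriolis parameter at 24°N:
f = 2Ω sin φ = 2 × 7.29×10⁻⁵ × sin 24° = 5.93×10⁻⁵ s⁻¹
Component geostrophic relations (x east, y north):
u_g = −(1/(fρ)) ∂P/∂y,  v_g = (1/(fρ)) ∂P/∂x
u_g = −(0.90×10⁻³)/(5.93×10⁻⁵ × 1.09) = −13.9 m/s;  v_g = (1.8×10⁻³)/(5.93×10⁻⁵ × 1.09) = 27.8 m/s
|V_g| = √(u_g² + v_g²) = 31.1 m/s

31.1 m/s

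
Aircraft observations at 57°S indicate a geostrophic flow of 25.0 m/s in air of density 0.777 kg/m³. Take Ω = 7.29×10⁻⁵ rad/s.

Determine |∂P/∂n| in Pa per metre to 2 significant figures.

Coriolis parameter at 57°S:
f = 2Ω sin φ = 2 × 7.29×10⁻⁵ × sin 57° = 1.22×10⁻⁴ s⁻¹
Geostrophic balance rearranged: |∂P/∂n| = f ρ V_g
|∂P/∂n| = 1.22×10⁻⁴ × 0.777 × 25.0 = 2.38×10⁻³ Pa/m

2.4×10⁻³ Pa/m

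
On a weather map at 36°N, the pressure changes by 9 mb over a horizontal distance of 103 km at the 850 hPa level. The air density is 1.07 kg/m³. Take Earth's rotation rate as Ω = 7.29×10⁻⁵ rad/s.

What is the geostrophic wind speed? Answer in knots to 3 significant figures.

185 knots

Coriolis parameter at 36°N:
f = 2Ω sin φ = 2 × 7.29×10⁻⁵ × sin 36° = 8.57×10⁻⁵ s⁻¹
Pressure gradient: |∂P/∂n| = 900 Pa / 103000 m = 8.74×10⁻³ Pa/m
Geostrophic balance (pressure-gradient force = Coriolis force):
V_g = (1/(fρ)) |∂P/∂n| = 8.74×10⁻³ / (8.57×10⁻⁵ × 1.07) = 95.3 m/s
Converting: 95.3 m/s × 1.944 = 185 knots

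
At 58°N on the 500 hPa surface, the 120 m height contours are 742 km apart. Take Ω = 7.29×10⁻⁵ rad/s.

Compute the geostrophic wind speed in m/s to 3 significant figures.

12.8 m/s

Coriolis parameter at 58°N:
f = 2Ω sin φ = 2 × 7.29×10⁻⁵ × sin 58° = 1.24×10⁻⁴ s⁻¹
Height gradient: |∂Z/∂n| = 120 m / 742000 m = 1.62×10⁻⁴
On a pressure surface, geostrophic balance gives V_g = (g/f)|∂Z/∂n|:
V_g = 9.81 × 1.62×10⁻⁴ / 1.24×10⁻⁴ = 12.8 m/s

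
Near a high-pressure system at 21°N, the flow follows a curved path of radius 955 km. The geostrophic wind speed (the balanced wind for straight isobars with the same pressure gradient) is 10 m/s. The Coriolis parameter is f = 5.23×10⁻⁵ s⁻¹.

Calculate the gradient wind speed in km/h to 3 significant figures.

Around a high, pressure-gradient force acts outward with centrifugal, so Coriolis balances both:
fV = (1/ρ)|∂P/∂n| + V²/R  →  V² − fR·V + fR·V_g = 0
With fR = 5.23×10⁻⁵ × 955×10³ m = 49.9 m/s:
V = [fR − √((fR)² − 4 fR V_g)]/2 = [49.9 − √(49.9² − 4×49.9×10)]/2 = 13.8 m/s
Supergeostrophic (V > V_g = 10 m/s), as expected around a high.
Converting: 13.8 m/s × 3.6 = 49.8 km/h

49.8 km/h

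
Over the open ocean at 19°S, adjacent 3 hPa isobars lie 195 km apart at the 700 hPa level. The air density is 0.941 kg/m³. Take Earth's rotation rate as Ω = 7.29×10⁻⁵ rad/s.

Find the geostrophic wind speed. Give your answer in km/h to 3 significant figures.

Coriolis parameter at 19°S:
f = 2Ω sin φ = 2 × 7.29×10⁻⁵ × sin 19° = 4.75×10⁻⁵ s⁻¹
Pressure gradient: |∂P/∂n| = 300 Pa / 195000 m = 1.54×10⁻³ Pa/m
Geostrophic balance (pressure-gradient force = Coriolis force):
V_g = (1/(fρ)) |∂P/∂n| = 1.54×10⁻³ / (4.75×10⁻⁵ × 0.941) = 34.4 m/s
Converting: 34.4 m/s × 3.6 = 124 km/h

124 km/h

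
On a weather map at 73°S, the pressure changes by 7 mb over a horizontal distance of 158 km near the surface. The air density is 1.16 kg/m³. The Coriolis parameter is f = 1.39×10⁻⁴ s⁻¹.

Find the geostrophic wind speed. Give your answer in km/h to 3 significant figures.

98.9 km/h

Pressure gradient: |∂P/∂n| = 700 Pa / 158000 m = 4.43×10⁻³ Pa/m
Geostrophic balance (pressure-gradient force = Coriolis force):
V_g = (1/(fρ)) |∂P/∂n| = 4.43×10⁻³ / (1.39×10⁻⁴ × 1.16) = 27.5 m/s
Converting: 27.5 m/s × 3.6 = 98.9 km/h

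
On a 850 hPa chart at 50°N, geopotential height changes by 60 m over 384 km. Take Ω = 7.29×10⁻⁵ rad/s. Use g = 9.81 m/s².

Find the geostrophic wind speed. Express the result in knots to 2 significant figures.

Coriolis parameter at 50°N:
f = 2Ω sin φ = 2 × 7.29×10⁻⁵ × sin 50° = 1.12×10⁻⁴ s⁻¹
Height gradient: |∂Z/∂n| = 60 m / 384000 m = 1.56×10⁻⁴
On a pressure surface, geostrophic balance gives V_g = (g/f)|∂Z/∂n|:
V_g = 9.81 × 1.56×10⁻⁴ / 1.12×10⁻⁴ = 13.7 m/s
Converting: 13.7 m/s × 1.944 = 27 knots

27 knots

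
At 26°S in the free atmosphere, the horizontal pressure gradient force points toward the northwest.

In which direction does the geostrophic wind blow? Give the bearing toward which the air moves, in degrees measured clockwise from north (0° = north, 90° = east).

The pressure-gradient force points toward the northwest (bearing 315°).
Geostrophic balance: in the Southern Hemisphere the Coriolis force deflects motion to the left, so the geostrophic wind blows 90° to the left of the pressure-gradient force (low pressure on the right).
Rotating 315° by 90° counterclockwise gives 225° — the wind blows toward the southwest.

225°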